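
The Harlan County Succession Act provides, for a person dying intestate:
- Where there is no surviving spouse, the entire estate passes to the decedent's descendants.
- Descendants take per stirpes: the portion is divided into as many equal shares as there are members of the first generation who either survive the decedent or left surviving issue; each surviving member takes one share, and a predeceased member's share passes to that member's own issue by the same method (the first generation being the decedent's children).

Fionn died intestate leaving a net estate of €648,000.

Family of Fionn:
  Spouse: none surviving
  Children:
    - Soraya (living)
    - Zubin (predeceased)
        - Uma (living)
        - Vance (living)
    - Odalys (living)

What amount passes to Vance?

The entire €648,000 passes to the descendants.
That amount (€648,000) is divided into 3 shares of €216,000: Soraya and Odalys each take €216,000; Zubin's €216,000 share passes to Zubin's issue.
Zubin's share (€216,000) is divided into 2 shares of €108,000: Uma and Vance each take €108,000.

Vance receives €108,000.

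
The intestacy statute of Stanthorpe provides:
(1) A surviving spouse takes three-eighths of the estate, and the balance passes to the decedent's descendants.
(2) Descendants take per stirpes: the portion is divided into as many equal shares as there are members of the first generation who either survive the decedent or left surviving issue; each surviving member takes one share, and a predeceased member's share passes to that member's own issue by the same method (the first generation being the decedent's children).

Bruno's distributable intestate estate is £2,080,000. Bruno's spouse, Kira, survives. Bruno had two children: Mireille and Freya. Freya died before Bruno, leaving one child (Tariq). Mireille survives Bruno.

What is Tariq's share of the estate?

Tariq receives £650,000.

Kira takes three-eighths of £2,080,000 = £780,000. The remaining £1,300,000 passes to the descendants.
The descendants' portion (£1,300,000) is divided into 2 shares of £650,000: Mireille takes £650,000; Freya's £650,000 share passes to Freya's issue.
Freya's share (£650,000) passes entirely to Tariq.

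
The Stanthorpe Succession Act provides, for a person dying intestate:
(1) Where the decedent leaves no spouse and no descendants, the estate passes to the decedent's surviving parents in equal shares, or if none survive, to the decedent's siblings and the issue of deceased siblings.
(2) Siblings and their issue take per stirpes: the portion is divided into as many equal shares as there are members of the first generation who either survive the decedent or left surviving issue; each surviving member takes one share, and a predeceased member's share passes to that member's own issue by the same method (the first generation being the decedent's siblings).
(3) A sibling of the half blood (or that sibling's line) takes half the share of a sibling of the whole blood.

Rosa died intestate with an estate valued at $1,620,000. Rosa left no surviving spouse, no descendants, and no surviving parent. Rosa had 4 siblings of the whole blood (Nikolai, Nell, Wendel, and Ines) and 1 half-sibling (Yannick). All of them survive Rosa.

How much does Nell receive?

The entire $1,620,000 passes to the siblings and their issue.
Counting each half-blood sibling's line as half a unit, there are 9/2 units in $1,620,000, so one unit is $360,000. Whole-blood lines (Nikolai, Nell, Wendel, and Ines) take $360,000 each; half-blood lines (Yannick) take $180,000 each.

Nell receives $360,000.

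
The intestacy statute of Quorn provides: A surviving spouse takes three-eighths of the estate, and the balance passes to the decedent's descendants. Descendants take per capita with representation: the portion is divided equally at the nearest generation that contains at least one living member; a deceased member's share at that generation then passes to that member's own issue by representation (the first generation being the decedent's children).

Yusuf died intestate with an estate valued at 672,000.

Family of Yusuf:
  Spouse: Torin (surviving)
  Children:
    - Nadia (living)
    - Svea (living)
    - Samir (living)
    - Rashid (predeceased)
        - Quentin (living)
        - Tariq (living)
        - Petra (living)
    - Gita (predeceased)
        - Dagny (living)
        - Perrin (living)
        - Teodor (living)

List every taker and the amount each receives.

Torin takes three-eighths of 672,000 = 252,000. The remaining 420,000 passes to the descendants.
The descendants' portion (420,000) is divided into 5 shares of 84,000: Nadia, Svea, and Samir each take 84,000; Rashid's 84,000 share passes to Rashid's issue; Gita's 84,000 share passes to Gita's issue.
Rashid's share (84,000) is divided into 3 shares of 28,000: Quentin, Tariq, and Petra each take 28,000.
Gita's share (84,000) is divided into 3 shares of 28,000: Dagny, Perrin, and Teodor each take 28,000.

Torin: 252,000; Nadia: 84,000; Svea: 84,000; Samir: 84,000; Quentin: 28,000; Tariq: 28,000; Petra: 28,000; Dagny: 28,000; Perrin: 28,000; Teodor: 28,000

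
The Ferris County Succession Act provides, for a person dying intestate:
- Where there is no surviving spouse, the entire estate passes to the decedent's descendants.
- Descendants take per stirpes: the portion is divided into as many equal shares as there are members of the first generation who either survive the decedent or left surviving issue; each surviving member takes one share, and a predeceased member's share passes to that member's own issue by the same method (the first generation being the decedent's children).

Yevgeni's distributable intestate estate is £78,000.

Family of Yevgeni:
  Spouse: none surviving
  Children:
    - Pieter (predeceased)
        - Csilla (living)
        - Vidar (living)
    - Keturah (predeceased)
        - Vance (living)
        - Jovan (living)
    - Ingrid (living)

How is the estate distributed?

Csilla: £13,000; Vidar: £13,000; Vance: £13,000; Jovan: £13,000; Ingrid: £26,000

The entire £78,000 passes to the descendants.
That amount (£78,000) is divided into 3 shares of £26,000: Ingrid takes £26,000; Pieter's £26,000 share passes to Pieter's issue; Keturah's £26,000 share passes to Keturah's issue.
Pieter's share (£26,000) is divided into 2 shares of £13,000: Csilla and Vidar each take £13,000.
Keturah's share (£26,000) is divided into 2 shares of £13,000: Vance and Jovan each take £13,000.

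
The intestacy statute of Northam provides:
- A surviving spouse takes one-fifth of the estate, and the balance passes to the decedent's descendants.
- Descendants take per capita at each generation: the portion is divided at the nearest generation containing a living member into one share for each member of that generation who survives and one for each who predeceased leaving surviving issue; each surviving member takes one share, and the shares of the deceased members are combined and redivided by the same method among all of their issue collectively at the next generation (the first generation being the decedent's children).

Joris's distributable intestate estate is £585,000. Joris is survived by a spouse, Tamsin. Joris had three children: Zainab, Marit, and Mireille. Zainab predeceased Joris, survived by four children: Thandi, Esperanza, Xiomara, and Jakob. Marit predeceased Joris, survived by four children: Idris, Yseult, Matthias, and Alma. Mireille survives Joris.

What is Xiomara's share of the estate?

Xiomara receives £39,000.

Tamsin takes one-fifth of £585,000 = £117,000. The remaining £468,000 passes to the descendants.
The descendants' portion (£468,000) is divided at the children's generation into 3 shares of £156,000. Mireille takes £156,000. The 2 shares of the deceased (Zainab and Marit) are combined into a pool of £312,000.
That pool (£312,000) is divided at the grandchildren's generation equally among Thandi, Esperanza, Xiomara, Jakob, Idris, Yseult, Matthias, and Alma: £39,000 each.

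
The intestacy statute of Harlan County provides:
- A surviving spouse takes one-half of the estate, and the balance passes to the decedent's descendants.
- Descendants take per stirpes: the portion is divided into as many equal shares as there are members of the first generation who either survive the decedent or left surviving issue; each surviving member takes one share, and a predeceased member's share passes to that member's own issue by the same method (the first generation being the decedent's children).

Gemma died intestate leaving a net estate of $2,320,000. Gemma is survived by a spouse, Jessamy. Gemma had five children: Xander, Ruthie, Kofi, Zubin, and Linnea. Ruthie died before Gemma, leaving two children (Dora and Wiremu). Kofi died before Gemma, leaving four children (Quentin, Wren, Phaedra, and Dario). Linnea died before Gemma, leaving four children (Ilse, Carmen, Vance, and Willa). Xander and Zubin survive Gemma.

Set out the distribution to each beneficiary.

Jessamy takes one-half of $2,320,000 = $1,160,000. The remaining $1,160,000 passes to the descendants.
The descendants' portion ($1,160,000) is divided into 5 shares of $232,000: Xander and Zubin each take $232,000; Ruthie's $232,000 share passes to Ruthie's issue; Kofi's $232,000 share passes to Kofi's issue; Linnea's $232,000 share passes to Linnea's issue.
Ruthie's share ($232,000) is divided into 2 shares of $116,000: Dora and Wiremu each take $116,000.
Kofi's share ($232,000) is divided into 4 shares of $58,000: Quentin, Wren, Phaedra, and Dario each take $58,000.
Linnea's share ($232,000) is divided into 4 shares of $58,000: Ilse, Carmen, Vance, and Willa each take $58,000.

Jessamy: $1,160,000; Xander: $232,000; Dora: $116,000; Wiremu: $116,000; Quentin: $58,000; Wren: $58,000; Phaedra: $58,000; Dario: $58,000; Zubin: $232,000; Ilse: $58,000; Carmen: $58,000; Vance: $58,000; Willa: $58,000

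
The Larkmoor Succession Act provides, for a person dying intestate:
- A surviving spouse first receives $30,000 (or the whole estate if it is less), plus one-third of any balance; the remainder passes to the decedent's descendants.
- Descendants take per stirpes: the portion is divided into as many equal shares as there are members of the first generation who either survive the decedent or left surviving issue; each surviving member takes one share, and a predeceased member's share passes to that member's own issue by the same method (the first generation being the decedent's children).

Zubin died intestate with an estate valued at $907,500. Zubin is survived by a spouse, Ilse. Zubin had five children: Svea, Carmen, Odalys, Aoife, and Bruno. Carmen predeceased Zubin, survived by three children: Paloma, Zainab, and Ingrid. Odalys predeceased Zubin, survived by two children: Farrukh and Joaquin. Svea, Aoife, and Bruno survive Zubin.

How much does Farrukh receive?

Farrukh receives $58,500.

Ilse first takes $30,000, leaving a balance of $877,500. Ilse then takes one-third of the balance ($292,500), for a total of $322,500. The remaining $585,000 passes to the descendants.
The descendants' portion ($585,000) is divided into 5 shares of $117,000: Svea, Aoife, and Bruno each take $117,000; Carmen's $117,000 share passes to Carmen's issue; Odalys's $117,000 share passes to Odalys's issue.
Carmen's share ($117,000) is divided into 3 shares of $39,000: Paloma, Zainab, and Ingrid each take $39,000.
Odalys's share ($117,000) is divided into 2 shares of $58,500: Farrukh and Joaquin each take $58,500.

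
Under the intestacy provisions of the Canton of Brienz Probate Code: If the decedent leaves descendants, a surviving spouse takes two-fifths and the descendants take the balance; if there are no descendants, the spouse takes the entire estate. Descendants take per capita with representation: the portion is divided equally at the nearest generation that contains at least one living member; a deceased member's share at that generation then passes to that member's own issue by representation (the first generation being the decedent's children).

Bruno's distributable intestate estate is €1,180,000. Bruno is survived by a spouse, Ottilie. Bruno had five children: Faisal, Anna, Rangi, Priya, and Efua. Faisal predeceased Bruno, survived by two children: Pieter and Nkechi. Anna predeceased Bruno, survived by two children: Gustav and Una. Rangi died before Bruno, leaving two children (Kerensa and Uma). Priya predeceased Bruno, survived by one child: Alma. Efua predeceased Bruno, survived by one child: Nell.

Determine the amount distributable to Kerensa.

Kerensa receives €88,500.

Ottilie takes two-fifths of €1,180,000 = €472,000. The remaining €708,000 passes to the descendants.
No child survives, so the initial division is made at the grandchildren's generation.
The descendants' portion (€708,000) is divided into 8 shares of €88,500: Pieter, Nkechi, Gustav, Una, Kerensa, Uma, Alma, and Nell each take €88,500.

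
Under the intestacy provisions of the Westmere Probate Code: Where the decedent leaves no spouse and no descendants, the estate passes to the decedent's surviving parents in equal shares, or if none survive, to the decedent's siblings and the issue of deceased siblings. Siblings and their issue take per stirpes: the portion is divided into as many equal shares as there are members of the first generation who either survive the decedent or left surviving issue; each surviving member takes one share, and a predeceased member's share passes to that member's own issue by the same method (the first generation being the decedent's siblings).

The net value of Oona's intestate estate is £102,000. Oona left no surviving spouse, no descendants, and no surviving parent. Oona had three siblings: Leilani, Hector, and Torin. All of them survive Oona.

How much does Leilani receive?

The entire £102,000 passes to the siblings and their issue.
That amount (£102,000) is divided into 3 shares of £34,000: Leilani, Hector, and Torin each take £34,000.

Leilani receives £34,000.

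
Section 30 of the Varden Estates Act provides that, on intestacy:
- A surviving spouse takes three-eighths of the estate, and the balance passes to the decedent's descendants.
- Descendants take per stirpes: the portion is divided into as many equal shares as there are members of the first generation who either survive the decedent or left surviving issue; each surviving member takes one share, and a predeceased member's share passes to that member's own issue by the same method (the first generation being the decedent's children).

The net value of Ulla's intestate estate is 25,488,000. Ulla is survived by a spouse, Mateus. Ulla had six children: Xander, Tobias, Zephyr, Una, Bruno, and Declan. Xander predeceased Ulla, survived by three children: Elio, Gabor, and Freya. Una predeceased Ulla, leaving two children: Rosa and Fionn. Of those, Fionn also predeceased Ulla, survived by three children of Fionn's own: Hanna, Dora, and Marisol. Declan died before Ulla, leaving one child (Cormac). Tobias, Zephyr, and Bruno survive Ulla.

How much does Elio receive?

Mateus takes three-eighths of 25,488,000 = 9,558,000. The remaining 15,930,000 passes to the descendants.
The descendants' portion (15,930,000) is divided into 6 shares of 2,655,000: Tobias, Zephyr, and Bruno each take 2,655,000; Xander's 2,655,000 share passes to Xander's issue; Una's 2,655,000 share passes to Una's issue; Declan's 2,655,000 share passes to Declan's issue.
Xander's share (2,655,000) is divided into 3 shares of 885,000: Elio, Gabor, and Freya each take 885,000.
Una's share (2,655,000) is divided into 2 shares of 1,327,500: Rosa takes 1,327,500; Fionn's 1,327,500 share passes to Fionn's issue.
Fionn's share (1,327,500) is divided into 3 shares of 442,500: Hanna, Dora, and Marisol each take 442,500.
Declan's share (2,655,000) passes entirely to Cormac.

Elio receives 885,000.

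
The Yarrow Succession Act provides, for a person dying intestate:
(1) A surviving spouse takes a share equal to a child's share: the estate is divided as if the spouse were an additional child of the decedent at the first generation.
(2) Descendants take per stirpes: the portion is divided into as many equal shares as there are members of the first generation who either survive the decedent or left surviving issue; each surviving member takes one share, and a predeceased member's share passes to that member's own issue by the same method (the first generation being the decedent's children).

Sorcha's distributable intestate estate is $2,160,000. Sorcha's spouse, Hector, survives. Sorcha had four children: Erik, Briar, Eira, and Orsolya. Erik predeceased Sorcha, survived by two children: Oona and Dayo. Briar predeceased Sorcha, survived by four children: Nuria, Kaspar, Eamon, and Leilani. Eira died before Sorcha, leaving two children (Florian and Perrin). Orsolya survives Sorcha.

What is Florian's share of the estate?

Florian receives $216,000.

The spouse counts as an additional share at the children's level, so there are 5 primary shares of $432,000. Hector takes one such share ($432,000).
The children's combined portion ($1,728,000) is divided into 4 shares of $432,000: Orsolya takes $432,000; Erik's $432,000 share passes to Erik's issue; Briar's $432,000 share passes to Briar's issue; Eira's $432,000 share passes to Eira's issue.
Erik's share ($432,000) is divided into 2 shares of $216,000: Oona and Dayo each take $216,000.
Briar's share ($432,000) is divided into 4 shares of $108,000: Nuria, Kaspar, Eamon, and Leilani each take $108,000.
Eira's share ($432,000) is divided into 2 shares of $216,000: Florian and Perrin each take $216,000.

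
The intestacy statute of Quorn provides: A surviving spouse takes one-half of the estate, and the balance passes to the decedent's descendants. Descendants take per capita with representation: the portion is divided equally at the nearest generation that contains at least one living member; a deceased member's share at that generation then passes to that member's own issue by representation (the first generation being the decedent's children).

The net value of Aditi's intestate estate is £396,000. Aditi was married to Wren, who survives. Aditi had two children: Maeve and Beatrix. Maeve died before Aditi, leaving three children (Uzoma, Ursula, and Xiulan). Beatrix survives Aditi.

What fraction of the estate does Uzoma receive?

Wren takes one-half of £396,000 = £198,000. The remaining £198,000 passes to the descendants.
The descendants' portion (£198,000) is divided into 2 shares of £99,000: Beatrix takes £99,000; Maeve's £99,000 share passes to Maeve's issue.
Maeve's share (£99,000) is divided into 3 shares of £33,000: Uzoma, Ursula, and Xiulan each take £33,000.

Uzoma receives 1/12 of the estate.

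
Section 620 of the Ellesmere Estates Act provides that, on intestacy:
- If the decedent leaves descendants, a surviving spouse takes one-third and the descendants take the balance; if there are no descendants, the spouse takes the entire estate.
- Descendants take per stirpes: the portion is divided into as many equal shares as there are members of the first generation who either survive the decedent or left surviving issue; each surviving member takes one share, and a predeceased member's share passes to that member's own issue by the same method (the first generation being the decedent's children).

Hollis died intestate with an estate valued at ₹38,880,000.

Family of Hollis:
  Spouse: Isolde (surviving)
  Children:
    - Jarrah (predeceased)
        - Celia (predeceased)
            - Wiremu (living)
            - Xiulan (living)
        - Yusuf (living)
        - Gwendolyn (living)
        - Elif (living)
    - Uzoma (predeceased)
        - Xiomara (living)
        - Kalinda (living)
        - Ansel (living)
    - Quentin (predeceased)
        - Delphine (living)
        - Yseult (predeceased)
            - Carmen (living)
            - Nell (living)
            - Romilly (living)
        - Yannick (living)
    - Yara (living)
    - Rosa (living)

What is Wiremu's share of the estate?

Isolde takes one-third of ₹38,880,000 = ₹12,960,000. The remaining ₹25,920,000 passes to the descendants.
The descendants' portion (₹25,920,000) is divided into 5 shares of ₹5,184,000: Yara and Rosa each take ₹5,184,000; Jarrah's ₹5,184,000 share passes to Jarrah's issue; Uzoma's ₹5,184,000 share passes to Uzoma's issue; Quentin's ₹5,184,000 share passes to Quentin's issue.
Jarrah's share (₹5,184,000) is divided into 4 shares of ₹1,296,000: Yusuf, Gwendolyn, and Elif each take ₹1,296,000; Celia's ₹1,296,000 share passes to Celia's issue.
Celia's share (₹1,296,000) is divided into 2 shares of ₹648,000: Wiremu and Xiulan each take ₹648,000.
Uzoma's share (₹5,184,000) is divided into 3 shares of ₹1,728,000: Xiomara, Kalinda, and Ansel each take ₹1,728,000.
Quentin's share (₹5,184,000) is divided into 3 shares of ₹1,728,000: Delphine and Yannick each take ₹1,728,000; Yseult's ₹1,728,000 share passes to Yseult's issue.
Yseult's share (₹1,728,000) is divided into 3 shares of ₹576,000: Carmen, Nell, and Romilly each take ₹576,000.

Wiremu receives ₹648,000.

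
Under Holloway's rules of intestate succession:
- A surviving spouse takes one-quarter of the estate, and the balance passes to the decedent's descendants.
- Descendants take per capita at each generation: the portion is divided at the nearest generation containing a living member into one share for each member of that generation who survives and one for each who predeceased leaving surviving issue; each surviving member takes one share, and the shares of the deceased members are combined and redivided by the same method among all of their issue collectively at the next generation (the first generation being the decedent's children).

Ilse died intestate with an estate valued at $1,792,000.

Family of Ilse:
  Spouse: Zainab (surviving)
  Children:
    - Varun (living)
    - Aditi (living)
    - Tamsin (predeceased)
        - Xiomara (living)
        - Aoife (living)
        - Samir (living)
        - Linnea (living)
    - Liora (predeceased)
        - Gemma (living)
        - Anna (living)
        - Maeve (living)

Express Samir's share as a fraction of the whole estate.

Samir receives 3/56 of the estate.

Zainab takes one-quarter of $1,792,000 = $448,000. The remaining $1,344,000 passes to the descendants.
The descendants' portion ($1,344,000) is divided at the children's generation into 4 shares of $336,000. Varun and Aditi each take $336,000. The 2 shares of the deceased (Tamsin and Liora) are combined into a pool of $672,000.
That pool ($672,000) is divided at the grandchildren's generation equally among Xiomara, Aoife, Samir, Linnea, Gemma, Anna, and Maeve: $96,000 each.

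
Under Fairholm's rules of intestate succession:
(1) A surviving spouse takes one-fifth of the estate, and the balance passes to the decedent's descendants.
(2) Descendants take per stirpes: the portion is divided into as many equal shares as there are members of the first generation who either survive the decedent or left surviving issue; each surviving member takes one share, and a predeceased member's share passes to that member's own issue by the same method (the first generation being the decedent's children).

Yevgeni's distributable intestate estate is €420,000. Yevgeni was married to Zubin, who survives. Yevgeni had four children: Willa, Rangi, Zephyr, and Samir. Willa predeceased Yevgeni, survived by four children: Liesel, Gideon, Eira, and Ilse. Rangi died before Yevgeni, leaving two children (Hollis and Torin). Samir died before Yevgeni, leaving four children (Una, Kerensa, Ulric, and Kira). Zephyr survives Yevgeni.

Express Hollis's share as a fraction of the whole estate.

Hollis receives 1/10 of the estate.

Zubin takes one-fifth of €420,000 = €84,000. The remaining €336,000 passes to the descendants.
The descendants' portion (€336,000) is divided into 4 shares of €84,000: Zephyr takes €84,000; Willa's €84,000 share passes to Willa's issue; Rangi's €84,000 share passes to Rangi's issue; Samir's €84,000 share passes to Samir's issue.
Willa's share (€84,000) is divided into 4 shares of €21,000: Liesel, Gideon, Eira, and Ilse each take €21,000.
Rangi's share (€84,000) is divided into 2 shares of €42,000: Hollis and Torin each take €42,000.
Samir's share (€84,000) is divided into 4 shares of €21,000: Una, Kerensa, Ulric, and Kira each take €21,000.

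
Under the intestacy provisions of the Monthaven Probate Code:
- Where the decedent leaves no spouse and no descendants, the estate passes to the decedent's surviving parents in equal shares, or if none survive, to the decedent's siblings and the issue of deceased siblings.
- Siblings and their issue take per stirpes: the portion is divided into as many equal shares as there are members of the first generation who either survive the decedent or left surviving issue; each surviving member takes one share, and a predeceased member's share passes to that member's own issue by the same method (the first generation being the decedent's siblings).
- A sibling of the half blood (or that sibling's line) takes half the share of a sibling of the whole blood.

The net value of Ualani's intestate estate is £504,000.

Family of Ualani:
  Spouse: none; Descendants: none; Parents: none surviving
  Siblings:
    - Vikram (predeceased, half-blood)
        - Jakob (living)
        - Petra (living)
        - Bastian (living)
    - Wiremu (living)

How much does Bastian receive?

The entire £504,000 passes to the siblings and their issue.
Counting each half-blood sibling's line as half a unit, there are 3/2 units in £504,000, so one unit is £336,000. Whole-blood lines (Wiremu) take £336,000 each; half-blood lines (Vikram) take £168,000 each.
Vikram's share (£168,000) is divided into 3 shares of £56,000: Jakob, Petra, and Bastian each take £56,000.

Bastian receives £56,000.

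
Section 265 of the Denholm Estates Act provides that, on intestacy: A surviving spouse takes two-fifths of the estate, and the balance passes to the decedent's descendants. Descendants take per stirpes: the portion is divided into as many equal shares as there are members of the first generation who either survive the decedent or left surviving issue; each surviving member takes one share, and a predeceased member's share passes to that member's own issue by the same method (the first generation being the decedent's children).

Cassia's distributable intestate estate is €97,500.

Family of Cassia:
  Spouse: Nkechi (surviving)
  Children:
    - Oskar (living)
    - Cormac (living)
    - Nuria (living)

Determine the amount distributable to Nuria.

Nkechi takes two-fifths of €97,500 = €39,000. The remaining €58,500 passes to the descendants.
The descendants' portion (€58,500) is divided into 3 shares of €19,500: Oskar, Cormac, and Nuria each take €19,500.

Nuria receives €19,500.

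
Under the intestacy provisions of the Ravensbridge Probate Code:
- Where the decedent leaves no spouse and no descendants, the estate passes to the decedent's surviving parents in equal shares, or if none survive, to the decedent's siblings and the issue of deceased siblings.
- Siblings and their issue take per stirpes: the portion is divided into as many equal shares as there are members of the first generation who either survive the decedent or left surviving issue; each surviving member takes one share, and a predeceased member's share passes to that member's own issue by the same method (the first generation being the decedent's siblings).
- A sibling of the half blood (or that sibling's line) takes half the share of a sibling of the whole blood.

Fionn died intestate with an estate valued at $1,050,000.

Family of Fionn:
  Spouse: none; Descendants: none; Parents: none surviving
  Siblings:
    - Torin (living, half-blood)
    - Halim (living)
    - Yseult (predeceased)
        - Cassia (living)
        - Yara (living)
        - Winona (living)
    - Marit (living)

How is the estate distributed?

Torin: $150,000; Halim: $300,000; Cassia: $100,000; Yara: $100,000; Winona: $100,000; Marit: $300,000

The entire $1,050,000 passes to the siblings and their issue.
Counting each half-blood sibling's line as half a unit, there are 7/2 units in $1,050,000, so one unit is $300,000. Whole-blood lines (Halim, Yseult, and Marit) take $300,000 each; half-blood lines (Torin) take $150,000 each.
Yseult's share ($300,000) is divided into 3 shares of $100,000: Cassia, Yara, and Winona each take $100,000.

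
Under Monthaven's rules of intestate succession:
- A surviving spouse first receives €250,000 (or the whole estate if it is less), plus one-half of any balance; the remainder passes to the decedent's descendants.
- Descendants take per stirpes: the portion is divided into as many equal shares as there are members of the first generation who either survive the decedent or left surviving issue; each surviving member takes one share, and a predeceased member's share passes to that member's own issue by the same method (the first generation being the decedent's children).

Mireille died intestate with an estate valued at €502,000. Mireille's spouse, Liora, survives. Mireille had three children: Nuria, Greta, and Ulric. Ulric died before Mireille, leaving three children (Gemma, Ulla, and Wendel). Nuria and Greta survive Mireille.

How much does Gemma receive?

Gemma receives €14,000.

Liora first takes €250,000, leaving a balance of €252,000. Liora then takes one-half of the balance (€126,000), for a total of €376,000. The remaining €126,000 passes to the descendants.
The descendants' portion (€126,000) is divided into 3 shares of €42,000: Nuria and Greta each take €42,000; Ulric's €42,000 share passes to Ulric's issue.
Ulric's share (€42,000) is divided into 3 shares of €14,000: Gemma, Ulla, and Wendel each take €14,000.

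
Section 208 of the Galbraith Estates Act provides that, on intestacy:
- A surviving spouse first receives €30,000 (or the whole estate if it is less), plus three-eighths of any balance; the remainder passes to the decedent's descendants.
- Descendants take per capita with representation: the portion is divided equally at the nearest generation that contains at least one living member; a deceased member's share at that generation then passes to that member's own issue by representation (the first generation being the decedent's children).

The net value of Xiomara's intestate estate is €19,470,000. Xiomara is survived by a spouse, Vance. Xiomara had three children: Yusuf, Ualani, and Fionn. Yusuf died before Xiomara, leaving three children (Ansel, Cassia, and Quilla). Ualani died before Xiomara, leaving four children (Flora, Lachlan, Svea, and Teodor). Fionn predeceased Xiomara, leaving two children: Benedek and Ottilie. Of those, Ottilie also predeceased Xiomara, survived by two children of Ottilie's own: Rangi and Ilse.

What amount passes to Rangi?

Rangi receives €675,000.

Vance first takes €30,000, leaving a balance of €19,440,000. Vance then takes three-eighths of the balance (€7,290,000), for a total of €7,320,000. The remaining €12,150,000 passes to the descendants.
No child survives, so the initial division is made at the grandchildren's generation.
The descendants' portion (€12,150,000) is divided into 9 shares of €1,350,000: Ansel, Cassia, Quilla, Flora, Lachlan, Svea, Teodor, and Benedek each take €1,350,000; Ottilie's €1,350,000 share passes to Ottilie's issue.
Ottilie's share (€1,350,000) is divided into 2 shares of €675,000: Rangi and Ilse each take €675,000.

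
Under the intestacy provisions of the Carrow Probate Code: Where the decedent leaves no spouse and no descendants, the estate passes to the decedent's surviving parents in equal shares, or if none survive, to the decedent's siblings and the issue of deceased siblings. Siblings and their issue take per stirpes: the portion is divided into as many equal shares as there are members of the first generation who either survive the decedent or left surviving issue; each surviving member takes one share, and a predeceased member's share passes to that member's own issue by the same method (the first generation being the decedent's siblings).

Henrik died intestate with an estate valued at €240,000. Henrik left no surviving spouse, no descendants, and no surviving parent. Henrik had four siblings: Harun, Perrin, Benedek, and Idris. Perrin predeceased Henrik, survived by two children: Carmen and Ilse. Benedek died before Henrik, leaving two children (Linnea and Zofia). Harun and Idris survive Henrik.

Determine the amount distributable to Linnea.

Linnea receives €30,000.

The entire €240,000 passes to the siblings and their issue.
That amount (€240,000) is divided into 4 shares of €60,000: Harun and Idris each take €60,000; Perrin's €60,000 share passes to Perrin's issue; Benedek's €60,000 share passes to Benedek's issue.
Perrin's share (€60,000) is divided into 2 shares of €30,000: Carmen and Ilse each take €30,000.
Benedek's share (€60,000) is divided into 2 shares of €30,000: Linnea and Zofia each take €30,000.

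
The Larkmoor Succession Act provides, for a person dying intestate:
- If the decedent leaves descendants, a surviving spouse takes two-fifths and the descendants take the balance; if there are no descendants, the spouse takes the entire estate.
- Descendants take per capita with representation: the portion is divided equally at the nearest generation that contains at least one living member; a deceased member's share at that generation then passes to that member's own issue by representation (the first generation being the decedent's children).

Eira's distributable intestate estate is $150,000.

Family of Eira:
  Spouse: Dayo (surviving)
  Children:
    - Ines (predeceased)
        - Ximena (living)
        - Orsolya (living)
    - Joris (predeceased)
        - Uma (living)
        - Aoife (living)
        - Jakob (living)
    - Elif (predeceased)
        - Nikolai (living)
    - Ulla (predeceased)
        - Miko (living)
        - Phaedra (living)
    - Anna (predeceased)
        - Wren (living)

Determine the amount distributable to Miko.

Dayo takes two-fifths of $150,000 = $60,000. The remaining $90,000 passes to the descendants.
No child survives, so the initial division is made at the grandchildren's generation.
The descendants' portion ($90,000) is divided into 9 shares of $10,000: Ximena, Orsolya, Uma, Aoife, Jakob, Nikolai, Miko, Phaedra, and Wren each take $10,000.

Miko receives $10,000.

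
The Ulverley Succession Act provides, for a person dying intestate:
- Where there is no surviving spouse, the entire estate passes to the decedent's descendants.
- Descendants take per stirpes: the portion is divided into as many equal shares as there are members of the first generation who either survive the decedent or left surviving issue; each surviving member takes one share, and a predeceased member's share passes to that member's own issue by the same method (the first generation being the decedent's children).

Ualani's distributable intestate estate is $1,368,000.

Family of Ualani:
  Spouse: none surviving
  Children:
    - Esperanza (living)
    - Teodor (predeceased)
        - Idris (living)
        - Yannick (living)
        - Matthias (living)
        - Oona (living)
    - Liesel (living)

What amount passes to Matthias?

The entire $1,368,000 passes to the descendants.
That amount ($1,368,000) is divided into 3 shares of $456,000: Esperanza and Liesel each take $456,000; Teodor's $456,000 share passes to Teodor's issue.
Teodor's share ($456,000) is divided into 4 shares of $114,000: Idris, Yannick, Matthias, and Oona each take $114,000.

Matthias receives $114,000.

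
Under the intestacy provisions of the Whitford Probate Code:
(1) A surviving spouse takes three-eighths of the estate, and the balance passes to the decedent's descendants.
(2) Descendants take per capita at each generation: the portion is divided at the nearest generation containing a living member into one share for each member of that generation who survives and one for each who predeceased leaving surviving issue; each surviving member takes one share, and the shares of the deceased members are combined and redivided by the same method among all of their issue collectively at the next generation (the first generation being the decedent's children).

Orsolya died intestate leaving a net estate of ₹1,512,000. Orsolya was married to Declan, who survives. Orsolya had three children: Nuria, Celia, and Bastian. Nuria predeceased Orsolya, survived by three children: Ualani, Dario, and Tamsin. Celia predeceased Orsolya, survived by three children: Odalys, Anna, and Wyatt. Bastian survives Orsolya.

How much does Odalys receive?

Declan takes three-eighths of ₹1,512,000 = ₹567,000. The remaining ₹945,000 passes to the descendants.
The descendants' portion (₹945,000) is divided at the children's generation into 3 shares of ₹315,000. Bastian takes ₹315,000. The 2 shares of the deceased (Nuria and Celia) are combined into a pool of ₹630,000.
That pool (₹630,000) is divided at the grandchildren's generation equally among Ualani, Dario, Tamsin, Odalys, Anna, and Wyatt: ₹105,000 each.

Odalys receives ₹105,000.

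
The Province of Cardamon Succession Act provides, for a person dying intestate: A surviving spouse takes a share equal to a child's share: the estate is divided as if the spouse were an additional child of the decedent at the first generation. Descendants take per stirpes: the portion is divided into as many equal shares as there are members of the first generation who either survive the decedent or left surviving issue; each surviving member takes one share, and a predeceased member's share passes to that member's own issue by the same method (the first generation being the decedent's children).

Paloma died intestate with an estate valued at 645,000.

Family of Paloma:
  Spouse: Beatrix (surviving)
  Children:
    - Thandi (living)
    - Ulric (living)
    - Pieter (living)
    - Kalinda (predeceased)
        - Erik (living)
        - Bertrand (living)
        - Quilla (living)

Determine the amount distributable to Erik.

Erik receives 43,000.

The spouse counts as an additional share at the children's level, so there are 5 primary shares of 129,000. Beatrix takes one such share (129,000).
The children's combined portion (516,000) is divided into 4 shares of 129,000: Thandi, Ulric, and Pieter each take 129,000; Kalinda's 129,000 share passes to Kalinda's issue.
Kalinda's share (129,000) is divided into 3 shares of 43,000: Erik, Bertrand, and Quilla each take 43,000.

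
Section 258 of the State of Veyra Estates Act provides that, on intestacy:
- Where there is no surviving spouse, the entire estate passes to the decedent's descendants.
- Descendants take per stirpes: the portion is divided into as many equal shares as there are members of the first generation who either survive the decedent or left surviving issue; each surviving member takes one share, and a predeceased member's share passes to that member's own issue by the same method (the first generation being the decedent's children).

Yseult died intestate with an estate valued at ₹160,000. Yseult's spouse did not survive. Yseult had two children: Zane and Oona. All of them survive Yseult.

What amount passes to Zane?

The entire ₹160,000 passes to the descendants.
That amount (₹160,000) is divided into 2 shares of ₹80,000: Zane and Oona each take ₹80,000.

Zane receives ₹80,000.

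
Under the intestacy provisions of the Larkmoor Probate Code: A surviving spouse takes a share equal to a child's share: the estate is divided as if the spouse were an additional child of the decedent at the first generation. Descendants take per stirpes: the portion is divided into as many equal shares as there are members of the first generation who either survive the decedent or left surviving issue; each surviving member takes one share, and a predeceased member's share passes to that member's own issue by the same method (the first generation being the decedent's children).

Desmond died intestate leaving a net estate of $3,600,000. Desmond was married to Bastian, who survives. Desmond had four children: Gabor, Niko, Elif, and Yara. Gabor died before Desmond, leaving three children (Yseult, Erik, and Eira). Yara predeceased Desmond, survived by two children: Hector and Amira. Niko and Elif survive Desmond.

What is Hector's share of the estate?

Hector receives $360,000.

The spouse counts as an additional share at the children's level, so there are 5 primary shares of $720,000. Bastian takes one such share ($720,000).
The children's combined portion ($2,880,000) is divided into 4 shares of $720,000: Niko and Elif each take $720,000; Gabor's $720,000 share passes to Gabor's issue; Yara's $720,000 share passes to Yara's issue.
Gabor's share ($720,000) is divided into 3 shares of $240,000: Yseult, Erik, and Eira each take $240,000.
Yara's share ($720,000) is divided into 2 shares of $360,000: Hector and Amira each take $360,000.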